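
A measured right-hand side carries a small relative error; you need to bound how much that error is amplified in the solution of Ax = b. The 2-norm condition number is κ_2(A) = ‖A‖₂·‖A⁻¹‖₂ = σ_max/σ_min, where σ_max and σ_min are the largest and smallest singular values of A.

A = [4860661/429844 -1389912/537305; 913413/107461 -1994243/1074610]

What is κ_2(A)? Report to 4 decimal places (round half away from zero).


form AᵀA = [36975198294025/184765864336 -1039902601455/23095733042; -1039902601455/23095733042 468177064561/46191466084] with trace 23109997949/109914256 and determinant 442050625/439657024
eigenvalues of AᵀA: λ = (tr ± √(tr²−4·det))/2 = 841/4, 525625/109914256
so κ_2 = √((841/4) / (525625/109914256)) = 209.6800

209.6800


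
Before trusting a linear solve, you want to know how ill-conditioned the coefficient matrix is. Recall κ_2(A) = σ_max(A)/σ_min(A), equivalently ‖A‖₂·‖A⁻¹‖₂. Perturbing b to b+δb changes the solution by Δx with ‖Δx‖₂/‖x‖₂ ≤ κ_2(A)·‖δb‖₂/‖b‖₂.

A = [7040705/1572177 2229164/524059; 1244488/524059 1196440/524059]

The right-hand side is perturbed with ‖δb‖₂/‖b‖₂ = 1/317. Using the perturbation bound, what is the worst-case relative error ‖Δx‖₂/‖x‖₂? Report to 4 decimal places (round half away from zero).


1.2575

form AᵀA = [219758755489/8552735361 69763847020/2850911787; 69763847020/2850911787 22147546064/950303929] with trace 498319465/10169721 and determinant 153664/10169721
solving λ² − 498319465/10169721·λ + 153664/10169721 = 0 gives λ = 49, 3136/10169721
κ_2(A) = √(λ_max/λ_min) = √(49 / (3136/10169721)) = 398.6250
bound on ‖Δx‖/‖x‖: κ·ε = 398.6250·1/317 = 1.2575


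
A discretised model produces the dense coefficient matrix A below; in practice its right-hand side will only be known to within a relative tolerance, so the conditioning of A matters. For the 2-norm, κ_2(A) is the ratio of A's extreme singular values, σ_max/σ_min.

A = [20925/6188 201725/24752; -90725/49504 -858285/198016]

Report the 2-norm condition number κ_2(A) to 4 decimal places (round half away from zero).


M = AᵀA = [125445625/8479744 1204214625/33918976; 1204214625/33918976 11560566025/135675904]. tr(M)=80282225/802816, det(M)=15625/200704
eigenvalues of AᵀA: λ = (tr ± √(tr²−4·det))/2 = 100, 625/802816
κ_2(A) = √(λ_max/λ_min) = √(100 / (625/802816)) = 358.4000

358.4000


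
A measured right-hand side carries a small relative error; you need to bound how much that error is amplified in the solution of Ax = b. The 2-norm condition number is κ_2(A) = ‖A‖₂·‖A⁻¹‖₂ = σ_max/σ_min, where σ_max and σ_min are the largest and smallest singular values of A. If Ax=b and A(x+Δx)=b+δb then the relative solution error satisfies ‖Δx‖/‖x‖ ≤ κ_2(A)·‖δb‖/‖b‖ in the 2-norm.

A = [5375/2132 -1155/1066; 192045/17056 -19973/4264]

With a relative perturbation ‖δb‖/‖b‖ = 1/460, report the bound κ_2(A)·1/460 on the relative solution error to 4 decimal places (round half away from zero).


0.8696

M = AᵀA = [23040025/173056 -2399985/43264; -2399985/43264 250009/10816]. tr(M)=160001/1024, det(M)=625/4096
eigenvalues of AᵀA: λ = (tr ± √(tr²−4·det))/2 = 625/4, 1/1024
σ_max=√(625/4)=(25/2), σ_min=√(1/1024)=(1/32) → κ = 400.0000
bound on ‖Δx‖/‖x‖: κ·ε = 400.0000·1/460 = 0.8696


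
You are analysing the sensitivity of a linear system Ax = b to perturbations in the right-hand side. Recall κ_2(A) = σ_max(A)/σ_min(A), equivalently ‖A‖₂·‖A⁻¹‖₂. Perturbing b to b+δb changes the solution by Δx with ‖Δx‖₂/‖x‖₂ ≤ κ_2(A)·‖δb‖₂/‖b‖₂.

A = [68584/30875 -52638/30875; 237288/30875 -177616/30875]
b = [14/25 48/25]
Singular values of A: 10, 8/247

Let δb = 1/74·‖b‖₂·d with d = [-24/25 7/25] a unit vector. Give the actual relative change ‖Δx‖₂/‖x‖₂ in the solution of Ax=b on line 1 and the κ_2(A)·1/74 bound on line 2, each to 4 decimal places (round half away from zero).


4.1723
4.1723

σ_max = 10, σ_min = 8/247
κ_2(A) = 10 / (8/247) = 308.7500
κ_2(A)·‖δb‖/‖b‖ = 4.1723
solve Ax = b  →  x = [0.1600 -0.1200]
‖b‖₂ = 2.0000 and ‖x‖₂ = 0.2000
re-solving with b+δb shifts x by Δx of norm 0.8345
relative error = 4.1723
tightness: 4.1723 against a bound of 4.1723; the bound is attained (ratio 1)


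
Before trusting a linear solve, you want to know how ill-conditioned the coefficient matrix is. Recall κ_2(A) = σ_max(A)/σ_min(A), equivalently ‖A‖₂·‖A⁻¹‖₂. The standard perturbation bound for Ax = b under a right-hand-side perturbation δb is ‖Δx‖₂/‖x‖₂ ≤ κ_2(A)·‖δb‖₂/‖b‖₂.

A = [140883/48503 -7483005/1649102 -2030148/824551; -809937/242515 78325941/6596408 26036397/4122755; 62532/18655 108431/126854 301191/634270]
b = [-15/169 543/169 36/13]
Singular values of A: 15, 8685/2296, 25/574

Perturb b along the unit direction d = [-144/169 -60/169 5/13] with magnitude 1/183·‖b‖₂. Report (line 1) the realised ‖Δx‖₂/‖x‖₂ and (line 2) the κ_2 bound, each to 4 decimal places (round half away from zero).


from the listed singular values, σ₁ = 15, σ_n = 25/574
κ = σ_max/σ_min = 15/(25/574) = 344.4000
worst-case relative error ≤ 344.4000 × 1/183 = 1.8820
solve Ax = b  →  x = [0.7054 0.3654 0.1949]
2-norm of b is 4.2426; of x, 0.8179
δb = ε·‖b‖·d = [-0.0198 -0.0082 0.0089]; solving A·Δx = δb gives ‖Δx‖ = 0.5323
realised ‖Δx‖/‖x‖ = 0.6508
tightness: 0.6508 against a bound of 1.8820 (unrounded ratio ≈ 0.3458)

0.6508
1.8820


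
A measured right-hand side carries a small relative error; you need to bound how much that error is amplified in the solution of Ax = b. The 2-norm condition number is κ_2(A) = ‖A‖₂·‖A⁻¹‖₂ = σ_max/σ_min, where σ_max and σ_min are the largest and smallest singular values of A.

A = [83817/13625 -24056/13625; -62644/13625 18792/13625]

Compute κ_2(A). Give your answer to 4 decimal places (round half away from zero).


174.4000

AᵀA = [437982409/7425625 -127740312/7425625; -127740312/7425625 37273216/7425625]; tr = 760409/11881, det = 1600/11881
eigenvalues of AᵀA: λ = (tr ± √(tr²−4·det))/2 = 64, 25/11881
κ_2(A) = √(λ_max/λ_min) = √(64 / (25/11881)) = 174.4000


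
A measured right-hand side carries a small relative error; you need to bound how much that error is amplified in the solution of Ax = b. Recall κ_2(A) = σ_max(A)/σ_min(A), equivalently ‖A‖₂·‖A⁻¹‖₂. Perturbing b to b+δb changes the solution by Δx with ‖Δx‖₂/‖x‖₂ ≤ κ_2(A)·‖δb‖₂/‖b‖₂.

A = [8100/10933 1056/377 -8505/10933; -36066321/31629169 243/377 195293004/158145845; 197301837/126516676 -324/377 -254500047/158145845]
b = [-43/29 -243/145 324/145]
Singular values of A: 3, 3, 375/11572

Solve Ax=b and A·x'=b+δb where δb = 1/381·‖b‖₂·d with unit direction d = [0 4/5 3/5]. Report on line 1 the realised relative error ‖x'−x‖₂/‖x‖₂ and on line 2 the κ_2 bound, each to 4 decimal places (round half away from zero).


σ_max = 3, σ_min = 375/11572
κ_2(A) = 3 / (375/11572) = 92.5760
perturbation bound = 92.5760·1/381 = 0.2430
solve Ax = b  →  x = [0.4775 -0.7949 -0.5013]
2-norm of b is 3.1623; of x, 1.0541
δb = ε·‖b‖·d = [0.0000 0.0066 0.0050]; solving A·Δx = δb gives ‖Δx‖ = 0.2561
relative error = 0.2430
so the bound is sharp here: realised error equals the bound

0.2430
0.2430


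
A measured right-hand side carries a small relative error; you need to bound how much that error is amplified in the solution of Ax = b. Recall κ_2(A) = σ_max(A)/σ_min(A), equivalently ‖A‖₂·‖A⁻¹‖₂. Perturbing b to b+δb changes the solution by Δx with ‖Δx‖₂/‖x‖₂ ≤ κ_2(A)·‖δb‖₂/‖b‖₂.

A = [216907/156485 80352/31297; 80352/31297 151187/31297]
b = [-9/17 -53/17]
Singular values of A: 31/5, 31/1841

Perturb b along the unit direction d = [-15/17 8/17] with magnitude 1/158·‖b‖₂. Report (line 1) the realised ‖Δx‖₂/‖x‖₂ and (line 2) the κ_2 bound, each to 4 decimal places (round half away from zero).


σ_max = 31/5, σ_min = 31/1841
condition number: (31/5) ÷ (31/1841) = 368.2000
worst-case relative error ≤ 368.2000 × 1/158 = 2.3304
solve Ax = b  →  x = [52.1727 -28.3738]
2-norm of b is 3.1623; of x, 59.3891
Δx = A⁻¹·δb where δb = 1/158·3.1623·d; ‖Δx‖ = 1.1886
relative error = 0.0200
tightness: 0.0200 against a bound of 2.3304 (unrounded ratio ≈ 0.0086)

0.0200
2.3304


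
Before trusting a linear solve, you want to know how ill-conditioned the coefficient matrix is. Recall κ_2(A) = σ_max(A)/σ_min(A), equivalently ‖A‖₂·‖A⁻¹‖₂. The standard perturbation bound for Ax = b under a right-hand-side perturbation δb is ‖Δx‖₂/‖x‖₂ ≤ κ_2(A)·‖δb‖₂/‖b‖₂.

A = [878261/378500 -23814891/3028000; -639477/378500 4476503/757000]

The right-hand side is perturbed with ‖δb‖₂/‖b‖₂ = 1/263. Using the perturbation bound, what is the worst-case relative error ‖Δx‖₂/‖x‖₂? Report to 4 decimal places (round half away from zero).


form AᵀA = [23605464353/2865245000 -1294646912811/45843920000; -1294646912811/45843920000 35510971963441/366751360000] with trace 61651954241/586802176 and determinant 1766100625/9388834816
char-poly roots: 1681/16 and 1050625/586802176
κ = σ_max/σ_min = (41/4)/(1025/24224) = 242.2400
bound on ‖Δx‖/‖x‖: κ·ε = 242.2400·1/263 = 0.9211

0.9211


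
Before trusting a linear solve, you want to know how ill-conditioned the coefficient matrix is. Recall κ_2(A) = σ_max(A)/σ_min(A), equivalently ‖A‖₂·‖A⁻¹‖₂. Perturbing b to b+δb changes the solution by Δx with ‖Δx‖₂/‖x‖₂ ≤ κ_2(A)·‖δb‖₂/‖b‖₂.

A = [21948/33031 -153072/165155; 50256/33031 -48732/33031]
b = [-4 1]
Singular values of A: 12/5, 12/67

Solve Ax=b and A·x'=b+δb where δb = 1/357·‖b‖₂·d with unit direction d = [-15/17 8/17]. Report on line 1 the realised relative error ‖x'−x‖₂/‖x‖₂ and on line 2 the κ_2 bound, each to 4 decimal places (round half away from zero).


0.0029
0.0375

largest singular value 12/5, smallest 12/67
condition number: (12/5) ÷ (12/67) = 13.4000
κ_2(A)·‖δb‖/‖b‖ = 0.0375
solve Ax = b  →  x = [15.8851 15.7040]
‖b‖₂ = 4.1231 and ‖x‖₂ = 22.3372
re-solving with b+δb shifts x by Δx of norm 0.0645
relative error = 0.0029
so the bound overstates the realised error by a factor of ≈ 13.0022 (computed from the unrounded values)


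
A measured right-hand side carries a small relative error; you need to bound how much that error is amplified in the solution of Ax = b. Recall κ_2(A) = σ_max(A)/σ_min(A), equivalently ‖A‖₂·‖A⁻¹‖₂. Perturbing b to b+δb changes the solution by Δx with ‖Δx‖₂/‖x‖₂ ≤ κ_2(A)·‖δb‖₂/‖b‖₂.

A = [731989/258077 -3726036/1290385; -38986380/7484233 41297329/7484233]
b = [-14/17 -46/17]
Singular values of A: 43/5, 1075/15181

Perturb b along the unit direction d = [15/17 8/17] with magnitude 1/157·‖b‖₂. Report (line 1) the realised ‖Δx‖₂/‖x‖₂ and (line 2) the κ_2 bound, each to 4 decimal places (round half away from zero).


0.0090
0.7736

σ_max = 43/5, σ_min = 1075/15181
κ_2(A) = (43/5) / (1075/15181) = 121.4480
bound on ‖Δx‖/‖x‖: κ·ε = 121.4480·1/157 = 0.7736
solve Ax = b  →  x = [-20.2920 -19.6468]
‖b‖ = 2.8284, ‖x‖ = 28.2447
δb = ε·‖b‖·d = [0.0159 0.0085]; solving A·Δx = δb gives ‖Δx‖ = 0.2544
realised ‖Δx‖/‖x‖ = 0.0090
tightness: 0.0090 against a bound of 0.7736 (unrounded ratio ≈ 0.0116)


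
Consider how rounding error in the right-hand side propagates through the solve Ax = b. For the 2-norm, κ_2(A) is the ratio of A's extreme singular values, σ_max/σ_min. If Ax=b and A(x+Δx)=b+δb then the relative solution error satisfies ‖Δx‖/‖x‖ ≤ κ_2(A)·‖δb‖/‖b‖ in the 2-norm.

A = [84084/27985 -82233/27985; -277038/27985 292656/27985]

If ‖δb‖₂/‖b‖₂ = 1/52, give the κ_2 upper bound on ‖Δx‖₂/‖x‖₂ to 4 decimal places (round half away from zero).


1.8558

form AᵀA = [3352806900/31326409 -3519652500/31326409; -3519652500/31326409 3696392025/31326409] with trace 8381925/37249 and determinant 202500/37249
char-poly roots: 225 and 900/37249
κ = σ_max/σ_min = 15/(30/193) = 96.5000
κ_2(A)·‖δb‖/‖b‖ = 1.8558


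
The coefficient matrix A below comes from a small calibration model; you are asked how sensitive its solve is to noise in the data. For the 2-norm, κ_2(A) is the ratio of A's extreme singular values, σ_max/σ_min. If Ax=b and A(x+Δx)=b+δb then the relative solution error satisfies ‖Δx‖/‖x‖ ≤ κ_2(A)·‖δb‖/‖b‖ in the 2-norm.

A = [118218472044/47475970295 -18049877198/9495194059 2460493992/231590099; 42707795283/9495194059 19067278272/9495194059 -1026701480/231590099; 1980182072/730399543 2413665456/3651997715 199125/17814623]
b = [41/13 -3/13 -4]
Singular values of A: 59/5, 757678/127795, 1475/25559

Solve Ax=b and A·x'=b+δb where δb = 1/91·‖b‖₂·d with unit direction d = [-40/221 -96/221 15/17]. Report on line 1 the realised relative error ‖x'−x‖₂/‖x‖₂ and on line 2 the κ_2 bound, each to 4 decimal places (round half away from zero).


largest singular value 59/5, smallest 1475/25559
κ_2(A) = (59/5) / (1475/25559) = 204.4720
bound on ‖Δx‖/‖x‖: κ·ε = 204.4720·1/91 = 2.2469
solve Ax = b  →  x = [14.6915 -66.0641 -14.9669]
2-norm of b is 5.0990; of x, 69.3132
δb = ε·‖b‖·d = [-0.0101 -0.0243 0.0494]; solving A·Δx = δb gives ‖Δx‖ = 0.9710
relative error = 0.0140
tightness: 0.0140 against a bound of 2.2469 (unrounded ratio ≈ 0.0062)

0.0140
2.2469


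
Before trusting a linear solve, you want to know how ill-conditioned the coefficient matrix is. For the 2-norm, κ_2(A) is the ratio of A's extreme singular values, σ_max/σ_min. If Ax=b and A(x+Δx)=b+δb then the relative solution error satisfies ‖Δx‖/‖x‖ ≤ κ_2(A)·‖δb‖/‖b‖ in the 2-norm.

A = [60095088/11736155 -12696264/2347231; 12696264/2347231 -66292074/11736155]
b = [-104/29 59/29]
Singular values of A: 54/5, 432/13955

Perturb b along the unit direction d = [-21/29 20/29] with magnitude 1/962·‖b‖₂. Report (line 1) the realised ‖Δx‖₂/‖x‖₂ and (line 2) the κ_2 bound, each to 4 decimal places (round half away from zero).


largest singular value 54/5, smallest 432/13955
κ_2(A) = (54/5) / (432/13955) = 348.8750
perturbation bound = 348.8750·1/962 = 0.3627
solve Ax = b  →  x = [93.5042 89.1794]
‖b‖ = 4.1231, ‖x‖ = 129.2130
Δx = A⁻¹·δb where δb = 1/962·4.1231·d; ‖Δx‖ = 0.1385
relative error = 0.0011
realised/bound (from unrounded values) ≈ 0.0030

0.0011
0.3627


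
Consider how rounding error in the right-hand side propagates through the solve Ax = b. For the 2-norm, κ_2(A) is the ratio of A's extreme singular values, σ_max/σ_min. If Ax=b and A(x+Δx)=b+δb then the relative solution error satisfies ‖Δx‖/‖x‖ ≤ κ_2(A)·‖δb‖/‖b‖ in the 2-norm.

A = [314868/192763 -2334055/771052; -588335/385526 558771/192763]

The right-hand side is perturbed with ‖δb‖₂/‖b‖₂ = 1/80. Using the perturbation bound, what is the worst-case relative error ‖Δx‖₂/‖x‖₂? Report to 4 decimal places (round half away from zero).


AᵀA = [883121881/176730436 -827828955/88365218; -827828955/88365218 12417851641/706921744]; tr = 55191485/2446096, det = 130321/9784384
char-poly roots: 361/16 and 361/611524
κ = σ_max/σ_min = (19/4)/(19/782) = 195.5000
κ_2(A)·‖δb‖/‖b‖ = 2.4438

2.4438


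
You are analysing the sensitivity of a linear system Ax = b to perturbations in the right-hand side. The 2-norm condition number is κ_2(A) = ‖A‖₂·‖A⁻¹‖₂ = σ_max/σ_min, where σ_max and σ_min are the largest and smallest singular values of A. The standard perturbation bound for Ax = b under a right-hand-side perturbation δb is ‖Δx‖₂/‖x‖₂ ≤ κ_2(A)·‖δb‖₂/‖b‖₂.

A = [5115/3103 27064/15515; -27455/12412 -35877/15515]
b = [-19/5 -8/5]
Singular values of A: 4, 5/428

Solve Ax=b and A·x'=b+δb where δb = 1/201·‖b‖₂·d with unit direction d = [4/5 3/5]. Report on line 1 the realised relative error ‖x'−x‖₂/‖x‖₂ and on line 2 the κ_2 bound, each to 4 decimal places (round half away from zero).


σ_max = 4, σ_min = 5/428
κ_2(A) = 4 / (5/428) = 342.4000
bound on ‖Δx‖/‖x‖: κ·ε = 342.4000·1/201 = 1.7035
solve Ax = b  →  x = [247.7724 -236.3190]
‖b‖ = 4.1231, ‖x‖ = 342.4001
Δx = A⁻¹·δb where δb = 1/201·4.1231·d; ‖Δx‖ = 1.7559
dividing the unrounded norms, ‖Δx‖/‖x‖ = 0.0051
realised/bound (from unrounded values) ≈ 0.0030

0.0051
1.7035


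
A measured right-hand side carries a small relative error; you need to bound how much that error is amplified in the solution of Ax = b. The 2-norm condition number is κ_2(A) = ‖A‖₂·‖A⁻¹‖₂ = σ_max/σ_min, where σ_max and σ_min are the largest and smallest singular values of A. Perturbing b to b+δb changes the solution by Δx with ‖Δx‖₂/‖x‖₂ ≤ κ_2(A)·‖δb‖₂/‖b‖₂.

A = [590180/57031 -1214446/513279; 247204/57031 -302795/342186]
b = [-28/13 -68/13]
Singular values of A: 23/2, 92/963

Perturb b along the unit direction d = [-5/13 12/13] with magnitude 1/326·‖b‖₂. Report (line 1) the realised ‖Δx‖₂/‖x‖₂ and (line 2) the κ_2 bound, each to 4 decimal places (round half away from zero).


σ_max = 23/2, σ_min = 92/963
condition number: (23/2) ÷ (92/963) = 120.3750
κ_2(A)·‖δb‖/‖b‖ = 0.3692
solve Ax = b  →  x = [-9.5302 -40.7720]
‖b‖₂ = 5.6569 and ‖x‖₂ = 41.8710
δb = ε·‖b‖·d = [-0.0067 0.0160]; solving A·Δx = δb gives ‖Δx‖ = 0.1816
realised ‖Δx‖/‖x‖ = 0.0043
realised/bound (from unrounded values) ≈ 0.0117

0.0043
0.3692


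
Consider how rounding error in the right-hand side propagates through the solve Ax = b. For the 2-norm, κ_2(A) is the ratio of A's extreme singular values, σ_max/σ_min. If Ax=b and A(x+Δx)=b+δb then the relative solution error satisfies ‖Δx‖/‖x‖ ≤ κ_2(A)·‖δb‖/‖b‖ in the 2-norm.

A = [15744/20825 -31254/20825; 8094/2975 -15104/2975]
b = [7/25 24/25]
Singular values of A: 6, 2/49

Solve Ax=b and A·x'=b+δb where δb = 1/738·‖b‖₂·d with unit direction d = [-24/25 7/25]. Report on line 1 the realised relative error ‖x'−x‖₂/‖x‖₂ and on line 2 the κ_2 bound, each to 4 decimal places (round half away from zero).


from the listed singular values, σ₁ = 6, σ_n = 2/49
κ = σ_max/σ_min = 6/(2/49) = 147.0000
perturbation bound = 147.0000·1/738 = 0.1992
solve Ax = b  →  x = [0.0784 -0.1471]
‖b‖₂ = 1.0000 and ‖x‖₂ = 0.1667
with δb = [-0.0013 0.0004], A·Δx = δb → ‖Δx‖ = 0.0332
realised ‖Δx‖/‖x‖ = 0.1992
tightness: 0.1992 against a bound of 0.1992; the bound is attained (ratio 1)

0.1992
0.1992


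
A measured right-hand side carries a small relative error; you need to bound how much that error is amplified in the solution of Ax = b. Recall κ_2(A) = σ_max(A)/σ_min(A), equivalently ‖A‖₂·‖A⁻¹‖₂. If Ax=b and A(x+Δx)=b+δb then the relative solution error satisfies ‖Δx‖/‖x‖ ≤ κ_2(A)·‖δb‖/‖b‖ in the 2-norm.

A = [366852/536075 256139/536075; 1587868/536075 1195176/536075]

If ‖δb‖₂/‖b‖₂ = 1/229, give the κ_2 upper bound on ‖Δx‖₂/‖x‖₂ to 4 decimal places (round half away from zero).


0.5710

AᵀA = [1579955488/170955625 1184858316/170955625; 1184858316/170955625 888788137/170955625]; tr = 19749949/1367645, det = 2085136/170955625
solving λ² − 19749949/1367645·λ + 2085136/170955625 = 0 gives λ = 361/25, 5776/6838225
σ_max=√(361/25)=(19/5), σ_min=√(5776/6838225)=(76/2615) → κ = 130.7500
perturbation bound = 130.7500·1/229 = 0.5710


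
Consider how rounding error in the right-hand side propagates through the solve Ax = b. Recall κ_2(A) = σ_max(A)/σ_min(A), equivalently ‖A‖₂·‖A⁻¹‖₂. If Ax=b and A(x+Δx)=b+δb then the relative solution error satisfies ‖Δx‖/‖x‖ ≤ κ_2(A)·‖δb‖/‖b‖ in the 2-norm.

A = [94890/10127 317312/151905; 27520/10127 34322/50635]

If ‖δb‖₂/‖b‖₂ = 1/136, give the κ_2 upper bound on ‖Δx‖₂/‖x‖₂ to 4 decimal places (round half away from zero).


1.0897

M = AᵀA = [9761462500/102556129 2196224000/102556129; 2196224000/102556129 4451556100/923005161]. tr(M)=54910600/549081, det(M)=250000/549081
eigenvalues of AᵀA: λ = (tr ± √(tr²−4·det))/2 = 100, 2500/549081
κ_2(A) = √(λ_max/λ_min) = √(100 / (2500/549081)) = 148.2000
perturbation bound = 148.2000·1/136 = 1.0897


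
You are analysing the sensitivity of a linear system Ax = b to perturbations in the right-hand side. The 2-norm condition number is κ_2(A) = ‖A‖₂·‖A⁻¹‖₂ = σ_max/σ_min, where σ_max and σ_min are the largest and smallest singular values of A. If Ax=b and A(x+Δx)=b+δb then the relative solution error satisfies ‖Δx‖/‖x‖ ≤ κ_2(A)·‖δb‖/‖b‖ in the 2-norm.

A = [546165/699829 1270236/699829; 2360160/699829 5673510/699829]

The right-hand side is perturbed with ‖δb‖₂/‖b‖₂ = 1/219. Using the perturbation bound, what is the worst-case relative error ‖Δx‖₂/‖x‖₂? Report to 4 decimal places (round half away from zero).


1.7986

AᵀA = [3491166825/291350761 8378435340/291350761; 8378435340/291350761 20108396916/291350761]; tr = 139642389/1723969, det = 72900/1723969
λ_max, λ_min = (139642389/1723969 ± √19499494096266921/2972069112961)/2 = 81, 900/1723969
κ_2(A) = √(λ_max/λ_min) = √(81 / (900/1723969)) = 393.9000
worst-case relative error ≤ 393.9000 × 1/219 = 1.7986


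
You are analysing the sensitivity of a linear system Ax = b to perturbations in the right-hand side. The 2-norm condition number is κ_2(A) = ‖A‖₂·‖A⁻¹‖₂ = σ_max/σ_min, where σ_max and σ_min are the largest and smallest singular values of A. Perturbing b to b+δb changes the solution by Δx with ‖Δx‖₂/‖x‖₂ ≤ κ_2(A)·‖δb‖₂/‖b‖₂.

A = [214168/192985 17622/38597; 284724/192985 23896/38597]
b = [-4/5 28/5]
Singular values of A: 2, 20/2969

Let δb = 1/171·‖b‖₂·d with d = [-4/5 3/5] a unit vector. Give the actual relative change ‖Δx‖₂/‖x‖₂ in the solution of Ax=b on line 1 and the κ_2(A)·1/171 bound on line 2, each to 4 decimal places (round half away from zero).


0.0083
1.7363

largest singular value 2, smallest 20/2969
κ_2(A) = 2 / (20/2969) = 296.9000
κ_2(A)·‖δb‖/‖b‖ = 1.7363
solve Ax = b  →  x = [-226.5385 548.8923]
‖b‖ = 5.6569, ‖x‖ = 593.8034
with δb = [-0.0265 0.0198], A·Δx = δb → ‖Δx‖ = 4.9109
realised ‖Δx‖/‖x‖ = 0.0083
realised/bound (from unrounded values) ≈ 0.0048


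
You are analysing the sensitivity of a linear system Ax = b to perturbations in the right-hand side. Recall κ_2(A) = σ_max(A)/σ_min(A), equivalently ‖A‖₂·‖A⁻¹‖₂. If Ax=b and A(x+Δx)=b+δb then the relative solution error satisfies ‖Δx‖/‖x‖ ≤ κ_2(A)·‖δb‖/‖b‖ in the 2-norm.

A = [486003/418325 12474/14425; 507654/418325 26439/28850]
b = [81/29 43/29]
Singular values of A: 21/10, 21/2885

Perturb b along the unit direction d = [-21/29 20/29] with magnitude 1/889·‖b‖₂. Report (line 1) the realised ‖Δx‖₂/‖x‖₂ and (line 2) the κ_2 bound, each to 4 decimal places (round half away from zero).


from the listed singular values, σ₁ = 21/10, σ_n = 21/2885
condition number: (21/10) ÷ (21/2885) = 288.5000
bound on ‖Δx‖/‖x‖: κ·ε = 288.5000·1/889 = 0.3245
solve Ax = b  →  x = [83.5714 -109.0476]
‖b‖ = 3.1623, ‖x‖ = 137.3884
re-solving with b+δb shifts x by Δx of norm 0.4887
realised ‖Δx‖/‖x‖ = 0.0036
so the bound overstates the realised error by a factor of ≈ 91.2366 (computed from the unrounded values)

0.0036
0.3245


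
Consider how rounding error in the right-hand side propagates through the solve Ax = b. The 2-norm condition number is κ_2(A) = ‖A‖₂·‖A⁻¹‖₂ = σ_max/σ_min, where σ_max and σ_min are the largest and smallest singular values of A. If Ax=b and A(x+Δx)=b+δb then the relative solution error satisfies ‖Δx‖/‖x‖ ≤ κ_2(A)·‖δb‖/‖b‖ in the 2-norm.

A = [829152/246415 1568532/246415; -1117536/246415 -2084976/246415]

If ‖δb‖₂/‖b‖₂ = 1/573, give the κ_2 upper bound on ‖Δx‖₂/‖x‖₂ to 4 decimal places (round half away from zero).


0.6324

form AᵀA = [4556187648/142871417 8542558080/142871417; 8542558080/142871417 16017453072/142871417] with trace 1210214160/8404201 and determinant 1327104/8404201
λ_max, λ_min = (1210214160/8404201 ± √1464573700069449984/70630594448401)/2 = 144, 9216/8404201
κ_2(A) = √(λ_max/λ_min) = √(144 / (9216/8404201)) = 362.3750
bound on ‖Δx‖/‖x‖: κ·ε = 362.3750·1/573 = 0.6324


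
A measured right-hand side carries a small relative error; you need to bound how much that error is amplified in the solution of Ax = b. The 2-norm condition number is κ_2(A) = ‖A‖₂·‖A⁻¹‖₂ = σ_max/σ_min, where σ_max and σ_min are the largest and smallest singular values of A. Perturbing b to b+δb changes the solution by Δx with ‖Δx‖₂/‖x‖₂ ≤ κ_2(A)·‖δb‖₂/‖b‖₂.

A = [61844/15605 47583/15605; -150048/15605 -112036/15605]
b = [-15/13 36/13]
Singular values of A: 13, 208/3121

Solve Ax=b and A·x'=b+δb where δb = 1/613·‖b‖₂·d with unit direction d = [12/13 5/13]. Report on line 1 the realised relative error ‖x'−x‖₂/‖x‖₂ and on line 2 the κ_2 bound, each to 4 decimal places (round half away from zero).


from the listed singular values, σ₁ = 13, σ_n = 208/3121
κ_2(A) = 13 / (208/3121) = 195.0625
worst-case relative error ≤ 195.0625 × 1/613 = 0.3182
solve Ax = b  →  x = [-0.1846 -0.1385]
‖b‖ = 3.0000, ‖x‖ = 0.2308
with δb = [0.0045 0.0019], A·Δx = δb → ‖Δx‖ = 0.0734
dividing the unrounded norms, ‖Δx‖/‖x‖ = 0.3182
realised/bound = 1 exactly: the bound is attained for this b and d

0.3182
0.3182


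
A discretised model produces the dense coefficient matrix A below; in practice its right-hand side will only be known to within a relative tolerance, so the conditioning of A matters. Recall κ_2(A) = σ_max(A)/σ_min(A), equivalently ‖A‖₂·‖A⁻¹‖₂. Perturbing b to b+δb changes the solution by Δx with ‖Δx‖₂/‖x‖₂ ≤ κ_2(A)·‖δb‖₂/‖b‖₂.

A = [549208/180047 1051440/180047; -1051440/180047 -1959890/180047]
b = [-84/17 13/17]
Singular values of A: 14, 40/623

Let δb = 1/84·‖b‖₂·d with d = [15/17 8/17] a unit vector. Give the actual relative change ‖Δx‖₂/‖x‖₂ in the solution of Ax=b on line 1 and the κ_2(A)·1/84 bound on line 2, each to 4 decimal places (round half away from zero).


σ_max = 14, σ_min = 40/623
condition number: 14 ÷ (40/623) = 218.0500
κ_2(A)·‖δb‖/‖b‖ = 2.5958
solve Ax = b  →  x = [54.8697 -29.5067]
‖b‖ = 5.0000, ‖x‖ = 62.3004
δb = ε·‖b‖·d = [0.0525 0.0280]; solving A·Δx = δb gives ‖Δx‖ = 0.9271
dividing the unrounded norms, ‖Δx‖/‖x‖ = 0.0149
realised/bound (from unrounded values) ≈ 0.0057

0.0149
2.5958


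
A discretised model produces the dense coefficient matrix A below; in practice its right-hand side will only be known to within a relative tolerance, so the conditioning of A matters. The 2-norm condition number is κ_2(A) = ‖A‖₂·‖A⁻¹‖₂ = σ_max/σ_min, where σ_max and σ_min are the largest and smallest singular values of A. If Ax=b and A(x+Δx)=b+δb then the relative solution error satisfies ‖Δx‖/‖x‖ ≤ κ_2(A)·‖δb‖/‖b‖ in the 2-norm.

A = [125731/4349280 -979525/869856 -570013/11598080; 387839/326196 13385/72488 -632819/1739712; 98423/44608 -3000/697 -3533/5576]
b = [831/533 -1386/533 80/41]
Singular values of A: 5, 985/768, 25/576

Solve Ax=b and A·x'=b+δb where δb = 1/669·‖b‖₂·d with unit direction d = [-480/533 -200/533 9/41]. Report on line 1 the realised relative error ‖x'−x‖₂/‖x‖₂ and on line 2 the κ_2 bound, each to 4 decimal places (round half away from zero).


0.0523
0.1722

σ_max = 5, σ_min = 25/576
κ = σ_max/σ_min = 5/(25/576) = 115.2000
worst-case relative error ≤ 115.2000 × 1/669 = 0.1722
solve Ax = b  →  x = [-1.8006 -1.4537 0.5252]
‖b‖₂ = 3.6056 and ‖x‖₂ = 2.3730
δb = ε·‖b‖·d = [-0.0049 -0.0020 0.0012]; solving A·Δx = δb gives ‖Δx‖ = 0.1242
realised ‖Δx‖/‖x‖ = 0.0523
so the bound overstates the realised error by a factor of ≈ 3.2908 (computed from the unrounded values)


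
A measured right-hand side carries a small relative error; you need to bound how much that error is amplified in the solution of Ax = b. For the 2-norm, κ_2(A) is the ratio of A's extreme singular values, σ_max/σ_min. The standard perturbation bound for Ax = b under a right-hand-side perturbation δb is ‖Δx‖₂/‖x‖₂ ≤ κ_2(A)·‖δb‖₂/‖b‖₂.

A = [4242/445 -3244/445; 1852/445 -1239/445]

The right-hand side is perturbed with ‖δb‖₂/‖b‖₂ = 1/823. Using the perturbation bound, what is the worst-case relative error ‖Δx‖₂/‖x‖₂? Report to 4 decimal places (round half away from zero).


0.0541

M = AᵀA = [21424468/198025 -16055676/198025; -16055676/198025 12058657/198025]. tr(M)=1339325/7921, det(M)=114244/7921
eigenvalues of AᵀA: λ = (tr ± √(tr²−4·det))/2 = 169, 676/7921
σ_max=√169=13, σ_min=√(676/7921)=(26/89) → κ = 44.5000
worst-case relative error ≤ 44.5000 × 1/823 = 0.0541


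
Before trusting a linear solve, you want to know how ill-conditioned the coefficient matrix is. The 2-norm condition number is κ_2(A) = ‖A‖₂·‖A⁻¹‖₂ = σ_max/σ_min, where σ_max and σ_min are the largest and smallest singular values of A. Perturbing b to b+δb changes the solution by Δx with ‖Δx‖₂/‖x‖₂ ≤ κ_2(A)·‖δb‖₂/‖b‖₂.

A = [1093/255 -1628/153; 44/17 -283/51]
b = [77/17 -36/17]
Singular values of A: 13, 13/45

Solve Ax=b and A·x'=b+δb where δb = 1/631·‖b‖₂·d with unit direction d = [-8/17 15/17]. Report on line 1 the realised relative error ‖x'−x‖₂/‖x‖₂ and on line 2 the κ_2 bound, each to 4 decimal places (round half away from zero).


largest singular value 13, smallest 13/45
condition number: 13 ÷ (13/45) = 45.0000
worst-case relative error ≤ 45.0000 × 1/631 = 0.0713
solve Ax = b  →  x = [-12.6923 -5.5385]
‖b‖₂ = 5.0000 and ‖x‖₂ = 13.8481
Δx = A⁻¹·δb where δb = 1/631·5.0000·d; ‖Δx‖ = 0.0274
realised ‖Δx‖/‖x‖ = 0.0020
so the bound overstates the realised error by a factor of ≈ 36.0050 (computed from the unrounded values)

0.0020
0.0713


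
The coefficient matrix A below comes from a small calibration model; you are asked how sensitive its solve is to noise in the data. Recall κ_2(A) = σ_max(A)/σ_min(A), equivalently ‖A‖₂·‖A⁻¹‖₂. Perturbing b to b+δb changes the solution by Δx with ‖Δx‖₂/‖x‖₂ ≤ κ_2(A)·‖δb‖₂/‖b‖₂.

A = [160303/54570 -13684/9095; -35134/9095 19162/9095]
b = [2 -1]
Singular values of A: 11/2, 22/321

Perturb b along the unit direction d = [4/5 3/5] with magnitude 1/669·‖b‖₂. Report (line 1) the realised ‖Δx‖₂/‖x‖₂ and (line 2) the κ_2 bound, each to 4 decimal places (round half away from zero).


0.0033
0.1200

σ_max = 11/2, σ_min = 22/321
κ = σ_max/σ_min = (11/2)/(22/321) = 80.2500
bound on ‖Δx‖/‖x‖: κ·ε = 80.2500·1/669 = 0.1200
solve Ax = b  →  x = [7.1872 12.7032]
‖b‖₂ = 2.2361 and ‖x‖₂ = 14.5954
Δx = A⁻¹·δb where δb = 1/669·2.2361·d; ‖Δx‖ = 0.0488
relative error = 0.0033
realised/bound (from unrounded values) ≈ 0.0279


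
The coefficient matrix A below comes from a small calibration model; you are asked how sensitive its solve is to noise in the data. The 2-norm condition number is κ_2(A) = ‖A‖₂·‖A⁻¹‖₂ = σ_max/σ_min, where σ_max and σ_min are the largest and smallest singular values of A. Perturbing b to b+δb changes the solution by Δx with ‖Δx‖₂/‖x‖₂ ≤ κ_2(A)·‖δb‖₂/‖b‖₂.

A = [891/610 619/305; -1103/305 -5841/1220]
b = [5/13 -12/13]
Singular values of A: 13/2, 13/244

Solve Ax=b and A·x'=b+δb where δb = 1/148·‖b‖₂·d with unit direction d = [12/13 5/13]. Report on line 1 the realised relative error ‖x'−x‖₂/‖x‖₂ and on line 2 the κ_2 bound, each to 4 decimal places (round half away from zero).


from the listed singular values, σ₁ = 13/2, σ_n = 13/244
condition number: (13/2) ÷ (13/244) = 122.0000
perturbation bound = 122.0000·1/148 = 0.8243
solve Ax = b  →  x = [0.0923 0.1231]
‖b‖₂ = 1.0000 and ‖x‖₂ = 0.1538
re-solving with b+δb shifts x by Δx of norm 0.1268
dividing the unrounded norms, ‖Δx‖/‖x‖ = 0.8243
realised/bound = 1 exactly: the bound is attained for this b and d

0.8243
0.8243


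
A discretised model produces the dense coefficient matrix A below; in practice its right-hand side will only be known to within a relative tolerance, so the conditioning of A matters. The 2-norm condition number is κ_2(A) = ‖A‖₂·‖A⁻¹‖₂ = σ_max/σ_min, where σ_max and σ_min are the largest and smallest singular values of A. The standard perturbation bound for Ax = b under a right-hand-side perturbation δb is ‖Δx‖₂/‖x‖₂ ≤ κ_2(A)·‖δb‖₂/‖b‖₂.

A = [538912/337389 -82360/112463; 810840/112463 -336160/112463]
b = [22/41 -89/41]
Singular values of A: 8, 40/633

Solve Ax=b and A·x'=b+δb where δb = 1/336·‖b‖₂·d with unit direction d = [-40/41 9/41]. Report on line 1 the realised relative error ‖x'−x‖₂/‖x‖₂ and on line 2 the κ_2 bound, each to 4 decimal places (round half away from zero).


0.0067
0.3768

σ_max = 8, σ_min = 40/633
κ = σ_max/σ_min = 8/(40/633) = 126.6000
κ_2(A)·‖δb‖/‖b‖ = 0.3768
solve Ax = b  →  x = [-6.3173 -14.5115]
‖b‖ = 2.2361, ‖x‖ = 15.8270
δb = ε·‖b‖·d = [-0.0065 0.0015]; solving A·Δx = δb gives ‖Δx‖ = 0.1053
relative error = 0.0067
so the bound overstates the realised error by a factor of ≈ 56.6243 (computed from the unrounded values)


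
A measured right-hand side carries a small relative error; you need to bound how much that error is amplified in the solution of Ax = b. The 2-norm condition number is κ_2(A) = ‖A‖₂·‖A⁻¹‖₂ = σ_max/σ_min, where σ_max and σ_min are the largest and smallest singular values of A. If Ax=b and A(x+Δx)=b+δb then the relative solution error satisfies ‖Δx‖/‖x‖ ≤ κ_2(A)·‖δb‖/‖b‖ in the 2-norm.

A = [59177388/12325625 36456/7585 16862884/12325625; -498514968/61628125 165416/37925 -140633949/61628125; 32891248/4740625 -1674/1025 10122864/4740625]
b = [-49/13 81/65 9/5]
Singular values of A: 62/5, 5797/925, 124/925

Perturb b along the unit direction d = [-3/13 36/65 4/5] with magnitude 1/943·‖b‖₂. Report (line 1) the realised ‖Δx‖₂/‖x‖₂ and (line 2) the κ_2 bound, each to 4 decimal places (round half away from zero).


from the listed singular values, σ₁ = 62/5, σ_n = 124/925
κ_2(A) = (62/5) / (124/925) = 92.5000
bound on ‖Δx‖/‖x‖: κ·ε = 92.5000·1/943 = 0.0981
solve Ax = b  →  x = [-6.4425 -0.4493 21.4324]
‖b‖ = 4.3589, ‖x‖ = 22.3843
re-solving with b+δb shifts x by Δx of norm 0.0345
realised ‖Δx‖/‖x‖ = 0.0015
tightness: 0.0015 against a bound of 0.0981 (unrounded ratio ≈ 0.0157)

0.0015
0.0981


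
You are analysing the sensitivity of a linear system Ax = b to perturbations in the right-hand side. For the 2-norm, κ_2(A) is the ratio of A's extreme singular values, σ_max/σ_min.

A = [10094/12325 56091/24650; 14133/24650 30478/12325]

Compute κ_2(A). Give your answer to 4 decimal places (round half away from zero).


form AᵀA = [722113/722500 592704/180625; 592704/180625 8159137/722500] with trace 7105/578 and determinant 2401/4624
char-poly roots: 49/4 and 49/1156
κ_2(A) = √(λ_max/λ_min) = √((49/4) / (49/1156)) = 17.0000

17.0000


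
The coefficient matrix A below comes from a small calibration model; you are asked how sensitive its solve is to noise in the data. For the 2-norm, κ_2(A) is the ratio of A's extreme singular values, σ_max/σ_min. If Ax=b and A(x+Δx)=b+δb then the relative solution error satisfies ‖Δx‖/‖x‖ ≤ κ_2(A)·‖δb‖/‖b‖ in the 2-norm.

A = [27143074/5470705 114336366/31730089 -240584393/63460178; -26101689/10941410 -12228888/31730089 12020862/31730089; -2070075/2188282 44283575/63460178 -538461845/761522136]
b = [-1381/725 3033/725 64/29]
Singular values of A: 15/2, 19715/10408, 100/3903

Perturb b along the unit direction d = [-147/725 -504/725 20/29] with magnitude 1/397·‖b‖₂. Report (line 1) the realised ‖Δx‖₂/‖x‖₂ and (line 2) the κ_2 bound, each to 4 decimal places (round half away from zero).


0.0128
0.7373

from the listed singular values, σ₁ = 15/2, σ_n = 100/3903
κ_2(A) = (15/2) / (100/3903) = 292.7250
κ_2(A)·‖δb‖/‖b‖ = 0.7373
solve Ax = b  →  x = [-1.7460 -27.3988 -27.8248]
2-norm of b is 5.0990; of x, 39.0891
with δb = [-0.0026 -0.0089 0.0089], A·Δx = δb → ‖Δx‖ = 0.5013
relative error = 0.0128
so the bound overstates the realised error by a factor of ≈ 57.4951 (computed from the unrounded values)


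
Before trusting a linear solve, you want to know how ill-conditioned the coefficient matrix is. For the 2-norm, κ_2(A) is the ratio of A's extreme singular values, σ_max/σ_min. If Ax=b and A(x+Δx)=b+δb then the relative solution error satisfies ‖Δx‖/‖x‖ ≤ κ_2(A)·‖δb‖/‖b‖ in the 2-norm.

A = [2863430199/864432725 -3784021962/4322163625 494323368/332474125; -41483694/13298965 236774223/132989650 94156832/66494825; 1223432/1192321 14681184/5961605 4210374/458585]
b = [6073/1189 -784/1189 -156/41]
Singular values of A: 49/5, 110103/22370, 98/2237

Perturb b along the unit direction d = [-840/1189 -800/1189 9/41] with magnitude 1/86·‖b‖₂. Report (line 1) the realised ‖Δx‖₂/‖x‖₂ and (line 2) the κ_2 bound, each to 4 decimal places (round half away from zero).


0.0186
2.6012

σ_max = 49/5, σ_min = 98/2237
κ_2(A) = (49/5) / (98/2237) = 223.7000
perturbation bound = 223.7000·1/86 = 2.6012
solve Ax = b  →  x = [34.4302 80.5196 -25.8596]
‖b‖ = 6.4031, ‖x‖ = 91.3103
re-solving with b+δb shifts x by Δx of norm 1.6995
dividing the unrounded norms, ‖Δx‖/‖x‖ = 0.0186
tightness: 0.0186 against a bound of 2.6012 (unrounded ratio ≈ 0.0072)


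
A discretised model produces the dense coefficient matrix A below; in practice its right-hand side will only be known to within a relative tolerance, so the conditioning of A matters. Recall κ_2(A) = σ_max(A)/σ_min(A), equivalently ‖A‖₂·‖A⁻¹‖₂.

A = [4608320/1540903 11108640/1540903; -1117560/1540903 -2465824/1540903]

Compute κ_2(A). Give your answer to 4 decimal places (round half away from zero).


form AᵀA = [13376296000/1412481889 32092727040/1412481889; 32092727040/1412481889 77026871296/1412481889] with trace 534929984/8357881 and determinant 1638400/8357881
eigenvalues of AᵀA: λ = (tr ± √(tr²−4·det))/2 = 64, 25600/8357881
so κ_2 = √(64 / (25600/8357881)) = 144.5500

144.5500


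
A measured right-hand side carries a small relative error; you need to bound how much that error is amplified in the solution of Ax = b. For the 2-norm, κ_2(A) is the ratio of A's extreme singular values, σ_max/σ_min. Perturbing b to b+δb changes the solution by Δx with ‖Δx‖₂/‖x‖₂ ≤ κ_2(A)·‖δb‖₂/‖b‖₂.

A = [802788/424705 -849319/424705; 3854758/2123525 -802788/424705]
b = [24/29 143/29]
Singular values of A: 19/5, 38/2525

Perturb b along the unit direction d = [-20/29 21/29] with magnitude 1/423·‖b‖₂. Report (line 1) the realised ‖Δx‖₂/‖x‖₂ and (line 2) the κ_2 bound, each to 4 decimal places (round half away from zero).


largest singular value 19/5, smallest 38/2525
condition number: (19/5) ÷ (38/2525) = 252.5000
κ_2(A)·‖δb‖/‖b‖ = 0.5969
solve Ax = b  →  x = [145.0771 136.7151]
2-norm of b is 5.0000; of x, 199.3449
δb = ε·‖b‖·d = [-0.0082 0.0086]; solving A·Δx = δb gives ‖Δx‖ = 0.7854
dividing the unrounded norms, ‖Δx‖/‖x‖ = 0.0039
so the bound overstates the realised error by a factor of ≈ 151.5021 (computed from the unrounded values)

0.0039
0.5969
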